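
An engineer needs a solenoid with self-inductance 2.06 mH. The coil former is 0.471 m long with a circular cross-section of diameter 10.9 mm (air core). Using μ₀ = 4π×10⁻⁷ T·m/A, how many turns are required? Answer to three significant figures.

N ≈ 2880 turns

A = π(d/2)² = π(5.450×10^-3 m)² = 9.331×10^-5 m².
From L = μ₀N²A/ℓ, N = √(Lℓ / (μ₀A)).
N = √[(2.060×10^-3)(0.471) / ((4π×10⁻⁷)×9.331×10^-5)] = √(8.274×10^6) ≈ 2876.5.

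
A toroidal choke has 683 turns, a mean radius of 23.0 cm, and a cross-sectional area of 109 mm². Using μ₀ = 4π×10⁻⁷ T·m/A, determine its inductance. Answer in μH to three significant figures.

For a thin toroid, L = μ₀N²A/(2πR).
L = (4π×10⁻⁷)(683)²(1.090×10^-4) / (2π×0.23 m) = 4.422×10^-5 H.

L ≈ 44.2 μH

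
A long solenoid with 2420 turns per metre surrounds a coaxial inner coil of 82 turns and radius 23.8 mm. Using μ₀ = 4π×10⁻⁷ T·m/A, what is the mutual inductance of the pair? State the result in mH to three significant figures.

M ≈ 0.444 mH

The outer solenoid produces a uniform field B₁ = μ₀n₁I₁ across the inner coil,
so the flux linkage is N₂Φ = N₂B₁A₂ = μ₀n₁N₂A₂·I₁, giving M = μ₀n₁N₂A₂.
A₂ = πr² = π(2.380×10^-2 m)² = 1.780×10^-3 m².
M = (4π×10⁻⁷)(2420)(82)(1.780×10^-3) = 4.438×10^-4 H.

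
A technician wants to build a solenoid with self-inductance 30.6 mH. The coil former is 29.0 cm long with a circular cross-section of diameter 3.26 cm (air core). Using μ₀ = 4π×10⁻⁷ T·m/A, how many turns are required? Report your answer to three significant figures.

A = π(d/2)² = π(1.630×10^-2 m)² = 8.347×10^-4 m².
From L = μ₀N²A/ℓ, N = √(Lℓ / (μ₀A)).
N = √[(3.060×10^-2)(0.29) / ((4π×10⁻⁷)×8.347×10^-4)] = √(8.460×10^6) ≈ 2908.7.

N ≈ 2910 turns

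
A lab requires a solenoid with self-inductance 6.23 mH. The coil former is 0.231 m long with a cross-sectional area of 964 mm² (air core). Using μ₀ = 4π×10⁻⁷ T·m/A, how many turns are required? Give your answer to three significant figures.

A = 964 mm² = 9.640×10^-4 m².
From L = μ₀N²A/ℓ, N = √(Lℓ / (μ₀A)).
N = √[(6.230×10^-3)(0.231) / ((4π×10⁻⁷)×9.640×10^-4)] = √(1.188×10^6) ≈ 1089.9.

N ≈ 1090 turns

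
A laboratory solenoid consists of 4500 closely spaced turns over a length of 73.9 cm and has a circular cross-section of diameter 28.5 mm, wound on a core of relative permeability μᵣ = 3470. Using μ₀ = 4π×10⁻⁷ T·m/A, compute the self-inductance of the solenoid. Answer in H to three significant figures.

L ≈ 76.2 H

A = π(d/2)² = π(1.425×10^-2 m)² = 6.379×10^-4 m².
For a long solenoid, L = μ₀μᵣN²A/ℓ.
L = (4π×10⁻⁷)(3470)(4500)²(6.379×10^-4)/(0.739 m) = 76.23 H.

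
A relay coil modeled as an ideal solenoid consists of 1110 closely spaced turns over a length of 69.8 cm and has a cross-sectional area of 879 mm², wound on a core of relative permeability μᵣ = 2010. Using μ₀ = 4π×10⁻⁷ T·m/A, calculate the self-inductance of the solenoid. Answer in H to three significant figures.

L ≈ 3.92 H

A = 879 mm² = 8.790×10^-4 m².
For a long solenoid, L = μ₀μᵣN²A/ℓ.
L = (4π×10⁻⁷)(2010)(1110)²(8.790×10^-4)/(0.698 m) = 3.919 H.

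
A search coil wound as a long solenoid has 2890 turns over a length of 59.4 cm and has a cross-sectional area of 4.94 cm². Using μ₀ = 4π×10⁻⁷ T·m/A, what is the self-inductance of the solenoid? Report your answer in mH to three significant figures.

L ≈ 8.73 mH

A = 4.94 cm² = 4.940×10^-4 m².
For a long solenoid, L = μ₀N²A/ℓ.
L = (4π×10⁻⁷)(2890)²(4.940×10^-4)/(0.594 m) = 8.729×10^-3 H.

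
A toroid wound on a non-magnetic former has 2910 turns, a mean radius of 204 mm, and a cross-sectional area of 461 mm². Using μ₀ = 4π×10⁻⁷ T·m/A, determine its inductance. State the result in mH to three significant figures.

L ≈ 3.83 mH

For a thin toroid, L = μ₀N²A/(2πR).
L = (4π×10⁻⁷)(2910)²(4.610×10^-4) / (2π×0.204 m) = 3.827×10^-3 H.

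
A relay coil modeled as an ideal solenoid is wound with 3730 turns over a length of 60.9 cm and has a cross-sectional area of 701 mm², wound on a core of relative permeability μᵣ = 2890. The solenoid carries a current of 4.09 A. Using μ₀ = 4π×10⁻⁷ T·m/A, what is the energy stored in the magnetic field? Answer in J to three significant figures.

A = 701 mm² = 7.010×10^-4 m².
L = μ₀μᵣN²A/ℓ = (4π×10⁻⁷)(2890)(3730)²(7.010×10^-4)/(0.609) = 58.16 H.
U = ½LI² = ½(58.16)(4.09)² = 486.46 J.

U ≈ 486 J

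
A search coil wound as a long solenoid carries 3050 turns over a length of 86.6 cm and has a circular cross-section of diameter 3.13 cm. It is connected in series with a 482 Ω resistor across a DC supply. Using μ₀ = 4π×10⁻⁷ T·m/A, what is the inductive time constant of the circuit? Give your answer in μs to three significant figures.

τ ≈ 21.5 μs

A = π(d/2)² = π(1.565×10^-2 m)² = 7.694×10^-4 m².
L = μ₀N²A/ℓ = (4π×10⁻⁷)(3050)²(7.694×10^-4)/(0.866) = 1.039×10^-2 H.
τ = L/R = (1.039×10^-2)/(482) = 2.1549×10^-5 s.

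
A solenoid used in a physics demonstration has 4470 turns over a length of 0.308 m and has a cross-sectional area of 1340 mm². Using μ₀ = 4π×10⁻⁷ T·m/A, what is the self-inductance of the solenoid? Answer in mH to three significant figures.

A = 1340 mm² = 1.340×10^-3 m².
For a long solenoid, L = μ₀N²A/ℓ.
L = (4π×10⁻⁷)(4470)²(1.340×10^-3)/(0.308 m) = 0.1092 H.

L ≈ 109 mH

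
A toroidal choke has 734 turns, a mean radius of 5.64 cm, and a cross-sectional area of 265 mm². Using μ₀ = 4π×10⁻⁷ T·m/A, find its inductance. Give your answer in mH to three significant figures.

For a thin toroid, L = μ₀N²A/(2πR).
L = (4π×10⁻⁷)(734)²(2.650×10^-4) / (2π×5.640×10^-2 m) = 5.063×10^-4 H.

L ≈ 0.506 mH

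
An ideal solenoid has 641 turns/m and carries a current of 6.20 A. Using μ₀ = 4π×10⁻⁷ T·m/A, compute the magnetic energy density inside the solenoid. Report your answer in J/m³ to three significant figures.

B = μ₀nI = (4π×10⁻⁷)(641)(6.20) = 4.994×10^-3 T.
u = B²/(2μ₀) = (4.994×10^-3)²/(2×4π×10⁻⁷) = 9.924 J/m³.

u ≈ 9.92 J/m³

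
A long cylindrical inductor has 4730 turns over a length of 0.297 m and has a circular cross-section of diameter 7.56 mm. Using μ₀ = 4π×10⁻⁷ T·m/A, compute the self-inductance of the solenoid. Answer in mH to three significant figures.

L ≈ 4.25 mH

A = π(d/2)² = π(3.780×10^-3 m)² = 4.489×10^-5 m².
For a long solenoid, L = μ₀N²A/ℓ.
L = (4π×10⁻⁷)(4730)²(4.489×10^-5)/(0.297 m) = 4.249×10^-3 H.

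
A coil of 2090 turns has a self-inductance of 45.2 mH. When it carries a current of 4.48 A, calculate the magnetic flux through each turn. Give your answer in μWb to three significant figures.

From L = NΦ_B/I, the flux per turn is Φ_B = LI/N.
Φ_B = (4.520×10^-2 H)(4.48 A)/2090 = 9.689×10^-5 Wb.

Φ_B ≈ 96.9 μWb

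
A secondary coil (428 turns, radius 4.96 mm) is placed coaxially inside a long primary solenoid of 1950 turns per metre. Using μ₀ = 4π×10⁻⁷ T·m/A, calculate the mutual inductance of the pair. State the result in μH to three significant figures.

The outer solenoid produces a uniform field B₁ = μ₀n₁I₁ across the inner coil,
so the flux linkage is N₂Φ = N₂B₁A₂ = μ₀n₁N₂A₂·I₁, giving M = μ₀n₁N₂A₂.
A₂ = πr² = π(4.960×10^-3 m)² = 7.729×10^-5 m².
M = (4π×10⁻⁷)(1950)(428)(7.729×10^-5) = 8.106×10^-5 H.

M ≈ 81.1 μH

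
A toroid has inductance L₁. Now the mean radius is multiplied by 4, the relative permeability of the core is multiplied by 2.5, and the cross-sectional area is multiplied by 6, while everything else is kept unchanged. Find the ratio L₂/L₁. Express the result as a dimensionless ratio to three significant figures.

For a toroid, L ∝ μᵣN²A/R.
L₂/L₁ = (4)^-1 × (2.5) × (6) = 3.75.

L₂/L₁ = 3.75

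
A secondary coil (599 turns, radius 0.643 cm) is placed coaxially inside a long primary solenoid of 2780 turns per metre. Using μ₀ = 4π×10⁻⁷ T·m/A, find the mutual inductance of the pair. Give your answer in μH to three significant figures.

M ≈ 272 μH

The outer solenoid produces a uniform field B₁ = μ₀n₁I₁ across the inner coil,
so the flux linkage is N₂Φ = N₂B₁A₂ = μ₀n₁N₂A₂·I₁, giving M = μ₀n₁N₂A₂.
A₂ = πr² = π(6.430×10^-3 m)² = 1.299×10^-4 m².
M = (4π×10⁻⁷)(2780)(599)(1.299×10^-4) = 2.718×10^-4 H.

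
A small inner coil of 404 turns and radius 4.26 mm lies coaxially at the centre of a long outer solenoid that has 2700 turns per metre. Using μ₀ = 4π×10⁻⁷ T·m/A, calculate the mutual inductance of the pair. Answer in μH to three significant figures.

M ≈ 78.1 μH

The outer solenoid produces a uniform field B₁ = μ₀n₁I₁ across the inner coil,
so the flux linkage is N₂Φ = N₂B₁A₂ = μ₀n₁N₂A₂·I₁, giving M = μ₀n₁N₂A₂.
A₂ = πr² = π(4.260×10^-3 m)² = 5.701×10^-5 m².
M = (4π×10⁻⁷)(2700)(404)(5.701×10^-5) = 7.8149×10^-5 H.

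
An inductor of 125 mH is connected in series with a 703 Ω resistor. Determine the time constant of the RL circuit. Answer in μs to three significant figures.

τ ≈ 178 μs

τ = L/R = (0.125 H)/(703 Ω) = 1.778×10^-4 s.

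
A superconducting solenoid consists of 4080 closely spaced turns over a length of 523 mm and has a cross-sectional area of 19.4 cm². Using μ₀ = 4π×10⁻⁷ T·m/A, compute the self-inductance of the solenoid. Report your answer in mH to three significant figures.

A = 19.4 cm² = 1.940×10^-3 m².
For a long solenoid, L = μ₀N²A/ℓ.
L = (4π×10⁻⁷)(4080)²(1.940×10^-3)/(0.523 m) = 7.759×10^-2 H.

L ≈ 77.6 mH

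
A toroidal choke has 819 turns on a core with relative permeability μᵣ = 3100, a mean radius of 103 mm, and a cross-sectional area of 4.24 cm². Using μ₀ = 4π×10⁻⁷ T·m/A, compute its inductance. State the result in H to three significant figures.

For a thin toroid, L = μ₀μᵣN²A/(2πR).
L = (4π×10⁻⁷)(3100)(819)²(4.240×10^-4) / (2π×0.103 m) = 1.712 H.

L ≈ 1.71 H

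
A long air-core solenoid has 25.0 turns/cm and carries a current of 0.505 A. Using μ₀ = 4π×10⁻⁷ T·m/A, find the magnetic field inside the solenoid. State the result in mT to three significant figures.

B ≈ 1.59 mT

Inside a long solenoid, B = μ₀nI.
B = (4π×10⁻⁷)(2.500×10^3 m⁻¹)(0.505 A) = 1.587×10^-3 T.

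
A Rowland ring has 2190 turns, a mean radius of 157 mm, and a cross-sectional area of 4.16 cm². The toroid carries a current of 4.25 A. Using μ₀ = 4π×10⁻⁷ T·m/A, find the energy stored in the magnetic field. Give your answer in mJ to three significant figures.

U ≈ 23.0 mJ

L = μ₀N²A/(2πR) = (4π×10⁻⁷)(2190)²(4.160×10^-4)/(2π×0.157) = 2.542×10^-3 H.
U = ½LI² = ½(2.542×10^-3)(4.25)² = 2.295×10^-2 J.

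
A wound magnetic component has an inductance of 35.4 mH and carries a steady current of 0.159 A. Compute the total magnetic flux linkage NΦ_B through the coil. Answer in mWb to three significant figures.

From L = NΦ_B/I, the flux linkage is NΦ_B = LI.
NΦ_B = (3.540×10^-2 H)(0.159 A) = 5.629×10^-3 Wb.

NΦ_B ≈ 5.63 mWb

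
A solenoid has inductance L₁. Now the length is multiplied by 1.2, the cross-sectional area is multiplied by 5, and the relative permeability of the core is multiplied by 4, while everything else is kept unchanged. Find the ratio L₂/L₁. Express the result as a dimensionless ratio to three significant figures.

For a solenoid, L ∝ μᵣN²A/ℓ.
L₂/L₁ = (1.2)^-1 × (5) × (4) = 16.7.

L₂/L₁ = 16.7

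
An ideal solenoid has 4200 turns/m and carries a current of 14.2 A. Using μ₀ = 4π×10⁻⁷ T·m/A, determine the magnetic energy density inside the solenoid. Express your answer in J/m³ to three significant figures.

u ≈ 2230 J/m³

B = μ₀nI = (4π×10⁻⁷)(4.200×10^3)(14.2) = 7.4946×10^-2 T.
u = B²/(2μ₀) = (7.4946×10^-2)²/(2×4π×10⁻⁷) = 2.2349×10^3 J/m³.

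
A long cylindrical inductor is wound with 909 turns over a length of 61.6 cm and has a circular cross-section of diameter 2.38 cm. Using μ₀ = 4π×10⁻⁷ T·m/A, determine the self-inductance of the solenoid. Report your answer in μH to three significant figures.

A = π(d/2)² = π(1.190×10^-2 m)² = 4.449×10^-4 m².
For a long solenoid, L = μ₀N²A/ℓ.
L = (4π×10⁻⁷)(909)²(4.449×10^-4)/(0.616 m) = 7.499×10^-4 H.

L ≈ 750 μH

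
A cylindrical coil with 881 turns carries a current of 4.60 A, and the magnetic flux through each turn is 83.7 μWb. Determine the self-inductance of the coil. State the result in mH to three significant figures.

L ≈ 16.0 mH

Self-inductance is defined by L = NΦ_B/I (flux linkage over current).
L = (881)(8.370×10^-5 Wb)/(4.60 A) = 1.603×10^-2 H.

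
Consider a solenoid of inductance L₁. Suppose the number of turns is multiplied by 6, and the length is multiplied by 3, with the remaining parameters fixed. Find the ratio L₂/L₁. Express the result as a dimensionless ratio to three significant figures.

For a solenoid, L ∝ μᵣN²A/ℓ.
L₂/L₁ = (6)^2 × (3)^-1 = 12.0.

L₂/L₁ = 12.0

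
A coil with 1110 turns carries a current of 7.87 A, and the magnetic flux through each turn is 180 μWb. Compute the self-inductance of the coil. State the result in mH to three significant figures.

L ≈ 25.4 mH

Self-inductance is defined by L = NΦ_B/I (flux linkage over current).
L = (1110)(1.800×10^-4 Wb)/(7.87 A) = 2.539×10^-2 H.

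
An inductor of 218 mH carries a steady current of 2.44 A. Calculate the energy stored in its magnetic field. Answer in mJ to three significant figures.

Stored magnetic energy: U = ½LI².
U = ½(0.218 H)(2.44 A)² = 0.6489 J.

U ≈ 649 mJ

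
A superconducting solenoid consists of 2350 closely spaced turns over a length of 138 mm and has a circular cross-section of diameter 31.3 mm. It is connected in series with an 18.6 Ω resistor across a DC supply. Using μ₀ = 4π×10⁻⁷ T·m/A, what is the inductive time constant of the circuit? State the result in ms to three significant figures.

τ ≈ 2.08 ms

A = π(d/2)² = π(1.565×10^-2 m)² = 7.694×10^-4 m².
L = μ₀N²A/ℓ = (4π×10⁻⁷)(2350)²(7.694×10^-4)/(0.138) = 3.869×10^-2 H.
τ = L/R = (3.869×10^-2)/(18.6) = 2.080×10^-3 s.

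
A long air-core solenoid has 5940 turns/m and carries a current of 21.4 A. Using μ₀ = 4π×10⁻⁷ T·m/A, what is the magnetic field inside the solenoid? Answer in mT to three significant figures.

Inside a long solenoid, B = μ₀nI.
B = (4π×10⁻⁷)(5.940×10^3 m⁻¹)(21.4 A) = 0.1597 T.

B ≈ 160 mT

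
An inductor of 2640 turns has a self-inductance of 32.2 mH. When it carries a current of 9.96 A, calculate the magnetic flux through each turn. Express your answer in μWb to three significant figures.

From L = NΦ_B/I, the flux per turn is Φ_B = LI/N.
Φ_B = (3.220×10^-2 H)(9.96 A)/2640 = 1.2148×10^-4 Wb.

Φ_B ≈ 121 μWb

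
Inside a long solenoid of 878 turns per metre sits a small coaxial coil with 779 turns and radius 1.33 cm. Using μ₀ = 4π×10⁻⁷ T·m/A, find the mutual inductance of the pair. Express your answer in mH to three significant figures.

M ≈ 0.478 mH

The outer solenoid produces a uniform field B₁ = μ₀n₁I₁ across the inner coil,
so the flux linkage is N₂Φ = N₂B₁A₂ = μ₀n₁N₂A₂·I₁, giving M = μ₀n₁N₂A₂.
A₂ = πr² = π(1.330×10^-2 m)² = 5.557×10^-4 m².
M = (4π×10⁻⁷)(878)(779)(5.557×10^-4) = 4.776×10^-4 H.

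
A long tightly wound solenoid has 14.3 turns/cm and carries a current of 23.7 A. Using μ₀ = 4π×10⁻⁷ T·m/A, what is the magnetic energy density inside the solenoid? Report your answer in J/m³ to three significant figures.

u ≈ 722 J/m³

B = μ₀nI = (4π×10⁻⁷)(1.430×10^3)(23.7) = 4.259×10^-2 T.
u = B²/(2μ₀) = (4.259×10^-2)²/(2×4π×10⁻⁷) = 721.7 J/m³.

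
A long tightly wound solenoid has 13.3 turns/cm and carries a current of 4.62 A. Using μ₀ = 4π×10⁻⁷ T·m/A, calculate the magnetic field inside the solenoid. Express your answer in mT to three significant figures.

B ≈ 7.72 mT

Inside a long solenoid, B = μ₀nI.
B = (4π×10⁻⁷)(1.330×10^3 m⁻¹)(4.62 A) = 7.722×10^-3 T.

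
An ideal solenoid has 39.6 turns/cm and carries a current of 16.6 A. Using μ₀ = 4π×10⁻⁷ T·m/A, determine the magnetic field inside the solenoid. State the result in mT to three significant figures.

B ≈ 82.6 mT

Inside a long solenoid, B = μ₀nI.
B = (4π×10⁻⁷)(3.960×10^3 m⁻¹)(16.6 A) = 8.261×10^-2 T.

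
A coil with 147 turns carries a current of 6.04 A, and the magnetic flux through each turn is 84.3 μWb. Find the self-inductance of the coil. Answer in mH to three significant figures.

Self-inductance is defined by L = NΦ_B/I (flux linkage over current).
L = (147)(8.430×10^-5 Wb)/(6.04 A) = 2.052×10^-3 H.

L ≈ 2.05 mH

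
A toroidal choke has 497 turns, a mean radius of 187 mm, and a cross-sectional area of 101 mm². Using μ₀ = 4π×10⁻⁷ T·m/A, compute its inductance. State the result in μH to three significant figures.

L ≈ 26.7 μH

For a thin toroid, L = μ₀N²A/(2πR).
L = (4π×10⁻⁷)(497)²(1.010×10^-4) / (2π×0.187 m) = 2.668×10^-5 H.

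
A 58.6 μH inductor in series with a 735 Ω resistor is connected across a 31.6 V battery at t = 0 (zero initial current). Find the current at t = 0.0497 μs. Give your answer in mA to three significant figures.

I ≈ 19.9 mA

τ = L/R = 5.860×10^-5/735 = 7.973×10^-8 s; final current I_∞ = ε/R = 31.6/735 = 4.299×10^-2 A.
I(t) = I_∞(1 − e^(−t/τ)) with t/τ = 0.623.
I = (4.299×10^-2)(1 − e^(−0.623)) = 1.994×10^-2 A.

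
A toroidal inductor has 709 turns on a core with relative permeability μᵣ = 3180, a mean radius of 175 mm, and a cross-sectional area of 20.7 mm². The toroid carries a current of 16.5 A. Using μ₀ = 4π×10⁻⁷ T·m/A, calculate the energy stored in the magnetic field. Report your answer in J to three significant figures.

L = μ₀μᵣN²A/(2πR) = (4π×10⁻⁷)(3180)(709)²(2.070×10^-5)/(2π×0.175) = 3.782×10^-2 H.
U = ½LI² = ½(3.782×10^-2)(16.5)² = 5.148 J.

U ≈ 5.15 J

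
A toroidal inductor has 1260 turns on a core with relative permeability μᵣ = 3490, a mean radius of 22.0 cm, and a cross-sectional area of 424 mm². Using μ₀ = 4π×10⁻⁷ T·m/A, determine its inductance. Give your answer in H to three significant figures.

L ≈ 2.14 H

For a thin toroid, L = μ₀μᵣN²A/(2πR).
L = (4π×10⁻⁷)(3490)(1260)²(4.240×10^-4) / (2π×0.22 m) = 2.136 H.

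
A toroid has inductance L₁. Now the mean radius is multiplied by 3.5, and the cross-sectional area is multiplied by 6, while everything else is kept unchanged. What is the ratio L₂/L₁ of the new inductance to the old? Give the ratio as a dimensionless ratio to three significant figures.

For a toroid, L ∝ μᵣN²A/R.
L₂/L₁ = (3.5)^-1 × (6) = 1.71.

L₂/L₁ = 1.71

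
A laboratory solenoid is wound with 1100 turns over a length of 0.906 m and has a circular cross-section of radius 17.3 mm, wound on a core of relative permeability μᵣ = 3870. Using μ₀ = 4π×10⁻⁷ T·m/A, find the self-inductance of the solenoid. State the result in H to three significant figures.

A = πr² = π(1.730×10^-2 m)² = 9.402×10^-4 m².
For a long solenoid, L = μ₀μᵣN²A/ℓ.
L = (4π×10⁻⁷)(3870)(1100)²(9.402×10^-4)/(0.906 m) = 6.107 H.

L ≈ 6.11 H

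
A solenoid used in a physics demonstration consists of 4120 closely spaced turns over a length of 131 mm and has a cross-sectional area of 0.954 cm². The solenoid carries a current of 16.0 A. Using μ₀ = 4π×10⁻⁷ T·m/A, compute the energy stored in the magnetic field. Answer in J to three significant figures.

U ≈ 1.99 J

A = 0.954 cm² = 9.540×10^-5 m².
L = μ₀N²A/ℓ = (4π×10⁻⁷)(4120)²(9.540×10^-5)/(0.131) = 1.553×10^-2 H.
U = ½LI² = ½(1.553×10^-2)(16.0)² = 1.988 J.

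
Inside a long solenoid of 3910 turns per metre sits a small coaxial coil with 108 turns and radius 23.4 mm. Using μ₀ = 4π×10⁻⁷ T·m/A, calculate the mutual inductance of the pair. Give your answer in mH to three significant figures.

M ≈ 0.913 mH

The outer solenoid produces a uniform field B₁ = μ₀n₁I₁ across the inner coil,
so the flux linkage is N₂Φ = N₂B₁A₂ = μ₀n₁N₂A₂·I₁, giving M = μ₀n₁N₂A₂.
A₂ = πr² = π(2.340×10^-2 m)² = 1.720×10^-3 m².
M = (4π×10⁻⁷)(3910)(108)(1.720×10^-3) = 9.128×10^-4 H.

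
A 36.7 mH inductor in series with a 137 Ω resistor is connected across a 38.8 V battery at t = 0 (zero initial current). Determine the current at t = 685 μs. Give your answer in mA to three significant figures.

I ≈ 261 mA

τ = L/R = 3.670×10^-2/137 = 2.679×10^-4 s; final current I_∞ = ε/R = 38.8/137 = 0.2832 A.
I(t) = I_∞(1 − e^(−t/τ)) with t/τ = 2.557.
I = (0.2832)(1 − e^(−2.557)) = 0.2613 A.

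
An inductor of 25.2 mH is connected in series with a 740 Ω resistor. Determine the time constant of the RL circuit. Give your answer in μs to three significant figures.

τ = L/R = (2.520×10^-2 H)/(740 Ω) = 3.405×10^-5 s.

τ ≈ 34.1 μs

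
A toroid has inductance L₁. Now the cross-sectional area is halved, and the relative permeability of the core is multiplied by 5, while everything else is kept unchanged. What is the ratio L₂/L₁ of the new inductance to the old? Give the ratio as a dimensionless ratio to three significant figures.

L₂/L₁ = 2.50

For a toroid, L ∝ μᵣN²A/R.
L₂/L₁ = (0.5) × (5) = 2.50.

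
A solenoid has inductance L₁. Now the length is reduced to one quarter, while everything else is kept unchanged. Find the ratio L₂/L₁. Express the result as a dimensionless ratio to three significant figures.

L₂/L₁ = 4.00

For a solenoid, L ∝ μᵣN²A/ℓ.
L₂/L₁ = (0.25)^-1 = 4.00.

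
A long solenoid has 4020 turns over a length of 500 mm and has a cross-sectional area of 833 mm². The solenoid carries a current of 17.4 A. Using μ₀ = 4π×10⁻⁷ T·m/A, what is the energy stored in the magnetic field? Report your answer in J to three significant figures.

U ≈ 5.12 J

A = 833 mm² = 8.330×10^-4 m².
L = μ₀N²A/ℓ = (4π×10⁻⁷)(4020)²(8.330×10^-4)/(0.5) = 3.383×10^-2 H.
U = ½LI² = ½(3.383×10^-2)(17.4)² = 5.122 J.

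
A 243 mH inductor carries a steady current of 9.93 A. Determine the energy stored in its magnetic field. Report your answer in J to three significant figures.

U ≈ 12.0 J

Stored magnetic energy: U = ½LI².
U = ½(0.243 H)(9.93 A)² = 11.98 J.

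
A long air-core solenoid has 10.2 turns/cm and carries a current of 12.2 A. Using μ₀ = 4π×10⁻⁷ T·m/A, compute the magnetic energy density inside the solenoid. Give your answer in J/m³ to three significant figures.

u ≈ 97.3 J/m³

B = μ₀nI = (4π×10⁻⁷)(1.020×10^3)(12.2) = 1.564×10^-2 T.
u = B²/(2μ₀) = (1.564×10^-2)²/(2×4π×10⁻⁷) = 97.3 J/m³.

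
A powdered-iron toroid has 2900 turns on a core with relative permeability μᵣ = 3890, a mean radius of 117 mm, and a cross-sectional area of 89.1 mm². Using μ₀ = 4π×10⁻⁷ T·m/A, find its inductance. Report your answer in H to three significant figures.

For a thin toroid, L = μ₀μᵣN²A/(2πR).
L = (4π×10⁻⁷)(3890)(2900)²(8.910×10^-5) / (2π×0.117 m) = 4.983 H.

L ≈ 4.98 H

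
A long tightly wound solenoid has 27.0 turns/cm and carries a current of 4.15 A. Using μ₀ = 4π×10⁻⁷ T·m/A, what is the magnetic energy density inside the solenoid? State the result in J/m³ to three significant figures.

B = μ₀nI = (4π×10⁻⁷)(2.700×10^3)(4.15) = 1.408×10^-2 T.
u = B²/(2μ₀) = (1.408×10^-2)²/(2×4π×10⁻⁷) = 78.89 J/m³.

u ≈ 78.9 J/m³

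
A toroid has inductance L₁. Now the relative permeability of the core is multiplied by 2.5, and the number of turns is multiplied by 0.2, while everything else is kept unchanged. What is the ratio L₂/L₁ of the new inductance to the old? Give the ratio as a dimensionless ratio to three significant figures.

For a toroid, L ∝ μᵣN²A/R.
L₂/L₁ = (2.5) × (0.2)^2 = 0.100.

L₂/L₁ = 0.100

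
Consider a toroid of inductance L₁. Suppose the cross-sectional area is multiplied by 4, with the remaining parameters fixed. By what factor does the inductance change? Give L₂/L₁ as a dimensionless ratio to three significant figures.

L₂/L₁ = 4.00

For a toroid, L ∝ μᵣN²A/R.
L₂/L₁ = (4) = 4.00.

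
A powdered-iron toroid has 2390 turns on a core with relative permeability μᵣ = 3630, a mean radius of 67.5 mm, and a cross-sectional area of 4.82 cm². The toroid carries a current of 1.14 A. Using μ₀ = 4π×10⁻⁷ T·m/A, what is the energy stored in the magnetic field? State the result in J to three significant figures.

U ≈ 19.2 J

L = μ₀μᵣN²A/(2πR) = (4π×10⁻⁷)(3630)(2390)²(4.820×10^-4)/(2π×6.750×10^-2) = 29.61 H.
U = ½LI² = ½(29.61)(1.14)² = 19.24 J.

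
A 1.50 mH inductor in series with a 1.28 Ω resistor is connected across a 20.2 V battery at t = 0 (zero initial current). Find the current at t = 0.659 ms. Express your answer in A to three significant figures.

τ = L/R = 1.500×10^-3/1.28 = 1.172×10^-3 s; final current I_∞ = ε/R = 20.2/1.28 = 15.78 A.
I(t) = I_∞(1 − e^(−t/τ)) with t/τ = 0.562.
I = (15.78)(1 − e^(−0.562)) = 6.788 A.

I ≈ 6.79 A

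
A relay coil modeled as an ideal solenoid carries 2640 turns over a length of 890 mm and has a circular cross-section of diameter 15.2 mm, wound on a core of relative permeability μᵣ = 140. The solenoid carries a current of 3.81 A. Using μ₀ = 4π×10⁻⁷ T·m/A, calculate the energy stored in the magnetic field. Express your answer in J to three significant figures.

U ≈ 1.81 J

A = π(d/2)² = π(7.600×10^-3 m)² = 1.8146×10^-4 m².
L = μ₀μᵣN²A/ℓ = (4π×10⁻⁷)(140)(2640)²(1.8146×10^-4)/(0.89) = 0.25 H.
U = ½LI² = ½(0.25)(3.81)² = 1.814 J.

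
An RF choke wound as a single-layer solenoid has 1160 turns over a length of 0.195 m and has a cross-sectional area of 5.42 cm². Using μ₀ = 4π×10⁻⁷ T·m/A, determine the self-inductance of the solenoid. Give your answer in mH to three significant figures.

A = 5.42 cm² = 5.420×10^-4 m².
For a long solenoid, L = μ₀N²A/ℓ.
L = (4π×10⁻⁷)(1160)²(5.420×10^-4)/(0.195 m) = 4.700×10^-3 H.

L ≈ 4.70 mH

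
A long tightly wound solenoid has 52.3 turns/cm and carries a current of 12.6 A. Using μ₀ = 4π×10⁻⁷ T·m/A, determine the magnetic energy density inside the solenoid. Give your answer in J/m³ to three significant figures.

u ≈ 2730 J/m³

B = μ₀nI = (4π×10⁻⁷)(5.230×10^3)(12.6) = 8.281×10^-2 T.
u = B²/(2μ₀) = (8.281×10^-2)²/(2×4π×10⁻⁷) = 2.729×10^3 J/m³.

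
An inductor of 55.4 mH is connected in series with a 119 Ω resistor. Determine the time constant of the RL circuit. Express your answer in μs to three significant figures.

τ = L/R = (5.540×10^-2 H)/(119 Ω) = 4.655×10^-4 s.

τ ≈ 466 μs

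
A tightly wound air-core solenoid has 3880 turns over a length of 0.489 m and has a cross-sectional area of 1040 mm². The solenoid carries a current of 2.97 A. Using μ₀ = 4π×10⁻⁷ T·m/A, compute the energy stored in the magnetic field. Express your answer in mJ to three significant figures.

U ≈ 177 mJ

A = 1040 mm² = 1.040×10^-3 m².
L = μ₀N²A/ℓ = (4π×10⁻⁷)(3880)²(1.040×10^-3)/(0.489) = 4.023×10^-2 H.
U = ½LI² = ½(4.023×10^-2)(2.97)² = 0.17745 J.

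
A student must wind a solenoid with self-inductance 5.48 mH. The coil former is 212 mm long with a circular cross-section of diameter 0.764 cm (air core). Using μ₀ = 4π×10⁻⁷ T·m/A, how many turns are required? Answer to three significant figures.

N ≈ 4490 turns

A = π(d/2)² = π(3.820×10^-3 m)² = 4.584×10^-5 m².
From L = μ₀N²A/ℓ, N = √(Lℓ / (μ₀A)).
N = √[(5.480×10^-3)(0.212) / ((4π×10⁻⁷)×4.584×10^-5)] = √(2.017×10^7) ≈ 4490.7.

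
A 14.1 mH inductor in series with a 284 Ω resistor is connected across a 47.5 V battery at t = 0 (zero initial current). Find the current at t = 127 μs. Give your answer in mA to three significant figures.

τ = L/R = 1.410×10^-2/284 = 4.9648×10^-5 s; final current I_∞ = ε/R = 47.5/284 = 0.1673 A.
I(t) = I_∞(1 − e^(−t/τ)) with t/τ = 2.558.
I = (0.1673)(1 − e^(−2.558)) = 0.1543 A.

I ≈ 154 mA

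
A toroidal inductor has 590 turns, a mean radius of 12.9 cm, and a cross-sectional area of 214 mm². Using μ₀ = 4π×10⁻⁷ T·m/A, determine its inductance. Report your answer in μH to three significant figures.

L ≈ 115 μH

For a thin toroid, L = μ₀N²A/(2πR).
L = (4π×10⁻⁷)(590)²(2.140×10^-4) / (2π×0.129 m) = 1.1549×10^-4 H.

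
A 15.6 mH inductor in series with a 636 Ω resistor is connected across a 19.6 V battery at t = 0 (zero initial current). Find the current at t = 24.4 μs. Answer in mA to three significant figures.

I ≈ 19.4 mA

τ = L/R = 1.560×10^-2/636 = 2.453×10^-5 s; final current I_∞ = ε/R = 19.6/636 = 3.082×10^-2 A.
I(t) = I_∞(1 − e^(−t/τ)) with t/τ = 0.995.
I = (3.082×10^-2)(1 − e^(−0.995)) = 1.942×10^-2 A.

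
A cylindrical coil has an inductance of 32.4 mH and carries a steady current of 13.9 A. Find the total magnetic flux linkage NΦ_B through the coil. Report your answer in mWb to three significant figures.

NΦ_B ≈ 450 mWb

From L = NΦ_B/I, the flux linkage is NΦ_B = LI.
NΦ_B = (3.240×10^-2 H)(13.9 A) = 0.4504 Wb.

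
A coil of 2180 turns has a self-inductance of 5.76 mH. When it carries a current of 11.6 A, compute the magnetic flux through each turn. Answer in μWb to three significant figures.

From L = NΦ_B/I, the flux per turn is Φ_B = LI/N.
Φ_B = (5.760×10^-3 H)(11.6 A)/2180 = 3.06495×10^-5 Wb.

Φ_B ≈ 30.6 μWb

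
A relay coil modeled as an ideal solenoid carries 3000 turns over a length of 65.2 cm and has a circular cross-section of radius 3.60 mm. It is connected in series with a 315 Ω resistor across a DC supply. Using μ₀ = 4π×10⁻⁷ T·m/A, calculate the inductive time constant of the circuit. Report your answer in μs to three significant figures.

τ ≈ 2.24 μs

A = πr² = π(3.600×10^-3 m)² = 4.072×10^-5 m².
L = μ₀N²A/ℓ = (4π×10⁻⁷)(3000)²(4.072×10^-5)/(0.652) = 7.063×10^-4 H.
τ = L/R = (7.063×10^-4)/(315) = 2.242×10^-6 s.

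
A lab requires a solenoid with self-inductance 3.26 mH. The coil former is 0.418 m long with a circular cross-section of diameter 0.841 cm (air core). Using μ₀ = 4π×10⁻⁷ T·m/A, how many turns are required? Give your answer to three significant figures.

N ≈ 4420 turns

A = π(d/2)² = π(4.205×10^-3 m)² = 5.55497×10^-5 m².
From L = μ₀N²A/ℓ, N = √(Lℓ / (μ₀A)).
N = √[(3.260×10^-3)(0.418) / ((4π×10⁻⁷)×5.55497×10^-5)] = √(1.952×10^7) ≈ 4418.3.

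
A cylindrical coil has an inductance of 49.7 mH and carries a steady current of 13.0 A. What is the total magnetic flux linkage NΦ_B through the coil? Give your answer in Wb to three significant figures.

NΦ_B ≈ 0.646 Wb

From L = NΦ_B/I, the flux linkage is NΦ_B = LI.
NΦ_B = (4.970×10^-2 H)(13.0 A) = 0.6461 Wb.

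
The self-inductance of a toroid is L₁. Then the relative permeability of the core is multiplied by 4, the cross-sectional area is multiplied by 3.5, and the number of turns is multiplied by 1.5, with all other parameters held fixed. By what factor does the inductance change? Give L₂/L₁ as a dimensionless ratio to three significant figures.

L₂/L₁ = 31.5

For a toroid, L ∝ μᵣN²A/R.
L₂/L₁ = (4) × (3.5) × (1.5)^2 = 31.5.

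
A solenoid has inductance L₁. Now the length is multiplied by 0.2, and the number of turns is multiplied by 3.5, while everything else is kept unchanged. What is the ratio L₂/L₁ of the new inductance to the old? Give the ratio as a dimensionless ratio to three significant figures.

For a solenoid, L ∝ μᵣN²A/ℓ.
L₂/L₁ = (0.2)^-1 × (3.5)^2 = 61.3.

L₂/L₁ = 61.3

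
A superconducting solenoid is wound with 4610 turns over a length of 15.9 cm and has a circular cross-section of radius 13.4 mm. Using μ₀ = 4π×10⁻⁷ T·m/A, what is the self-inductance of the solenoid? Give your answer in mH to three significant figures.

A = πr² = π(1.340×10^-2 m)² = 5.641×10^-4 m².
For a long solenoid, L = μ₀N²A/ℓ.
L = (4π×10⁻⁷)(4610)²(5.641×10^-4)/(0.159 m) = 9.4749×10^-2 H.

L ≈ 94.7 mH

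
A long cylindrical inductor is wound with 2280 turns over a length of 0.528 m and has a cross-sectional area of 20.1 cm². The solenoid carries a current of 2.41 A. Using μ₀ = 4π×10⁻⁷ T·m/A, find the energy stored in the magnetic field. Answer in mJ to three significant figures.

U ≈ 72.2 mJ

A = 20.1 cm² = 2.010×10^-3 m².
L = μ₀N²A/ℓ = (4π×10⁻⁷)(2280)²(2.010×10^-3)/(0.528) = 2.487×10^-2 H.
U = ½LI² = ½(2.487×10^-2)(2.41)² = 7.222×10^-2 J.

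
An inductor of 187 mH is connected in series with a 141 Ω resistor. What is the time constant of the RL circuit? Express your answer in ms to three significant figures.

τ ≈ 1.33 ms

τ = L/R = (0.187 H)/(141 Ω) = 1.326×10^-3 s.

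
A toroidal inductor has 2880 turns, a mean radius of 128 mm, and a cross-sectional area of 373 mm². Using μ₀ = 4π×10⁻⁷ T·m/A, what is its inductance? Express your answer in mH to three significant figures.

L ≈ 4.83 mH

For a thin toroid, L = μ₀N²A/(2πR).
L = (4π×10⁻⁷)(2880)²(3.730×10^-4) / (2π×0.128 m) = 4.834×10^-3 H.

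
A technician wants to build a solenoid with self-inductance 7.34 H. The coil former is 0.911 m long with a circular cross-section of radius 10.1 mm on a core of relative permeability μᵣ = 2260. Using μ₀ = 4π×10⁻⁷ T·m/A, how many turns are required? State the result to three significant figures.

N ≈ 2710 turns

A = πr² = π(1.010×10^-2 m)² = 3.2047×10^-4 m².
From L = μ₀μᵣN²A/ℓ, N = √(Lℓ / (μ₀μᵣA)).
N = √[(7.34)(0.911) / ((4π×10⁻⁷)(2260)×3.2047×10^-4)] = √(7.347×10^6) ≈ 2710.5.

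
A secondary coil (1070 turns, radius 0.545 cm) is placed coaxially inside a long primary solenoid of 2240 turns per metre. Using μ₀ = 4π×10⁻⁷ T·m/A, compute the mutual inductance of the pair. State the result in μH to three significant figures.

M ≈ 281 μH

The outer solenoid produces a uniform field B₁ = μ₀n₁I₁ across the inner coil,
so the flux linkage is N₂Φ = N₂B₁A₂ = μ₀n₁N₂A₂·I₁, giving M = μ₀n₁N₂A₂.
A₂ = πr² = π(5.450×10^-3 m)² = 9.331×10^-5 m².
M = (4π×10⁻⁷)(2240)(1070)(9.331×10^-5) = 2.811×10^-4 H.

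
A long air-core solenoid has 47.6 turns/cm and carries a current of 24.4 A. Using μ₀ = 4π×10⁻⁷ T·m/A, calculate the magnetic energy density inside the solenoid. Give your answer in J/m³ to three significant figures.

B = μ₀nI = (4π×10⁻⁷)(4.760×10^3)(24.4) = 0.146 T.
u = B²/(2μ₀) = (0.146)²/(2×4π×10⁻⁷) = 8.476×10^3 J/m³.

u ≈ 8480 J/m³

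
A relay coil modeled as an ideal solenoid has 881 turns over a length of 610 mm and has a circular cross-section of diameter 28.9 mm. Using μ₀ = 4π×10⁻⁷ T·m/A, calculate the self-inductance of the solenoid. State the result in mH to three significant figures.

A = π(d/2)² = π(1.445×10^-2 m)² = 6.560×10^-4 m².
For a long solenoid, L = μ₀N²A/ℓ.
L = (4π×10⁻⁷)(881)²(6.560×10^-4)/(0.61 m) = 1.049×10^-3 H.

L ≈ 1.05 mH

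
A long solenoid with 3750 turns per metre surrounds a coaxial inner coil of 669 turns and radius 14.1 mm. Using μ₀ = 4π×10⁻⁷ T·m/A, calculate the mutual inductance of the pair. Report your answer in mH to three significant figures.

M ≈ 1.97 mH

The outer solenoid produces a uniform field B₁ = μ₀n₁I₁ across the inner coil,
so the flux linkage is N₂Φ = N₂B₁A₂ = μ₀n₁N₂A₂·I₁, giving M = μ₀n₁N₂A₂.
A₂ = πr² = π(1.410×10^-2 m)² = 6.246×10^-4 m².
M = (4π×10⁻⁷)(3750)(669)(6.246×10^-4) = 1.969×10^-3 H.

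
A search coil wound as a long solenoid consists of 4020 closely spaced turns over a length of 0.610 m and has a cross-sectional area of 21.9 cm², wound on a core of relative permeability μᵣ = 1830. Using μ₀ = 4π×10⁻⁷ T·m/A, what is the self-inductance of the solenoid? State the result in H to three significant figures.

L ≈ 133 H

A = 21.9 cm² = 2.190×10^-3 m².
For a long solenoid, L = μ₀μᵣN²A/ℓ.
L = (4π×10⁻⁷)(1830)(4020)²(2.190×10^-3)/(0.61 m) = 133.4 H.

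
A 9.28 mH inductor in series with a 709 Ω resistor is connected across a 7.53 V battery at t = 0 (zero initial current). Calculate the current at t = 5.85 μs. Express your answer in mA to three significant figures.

τ = L/R = 9.280×10^-3/709 = 1.309×10^-5 s; final current I_∞ = ε/R = 7.53/709 = 1.062×10^-2 A.
I(t) = I_∞(1 − e^(−t/τ)) with t/τ = 0.447.
I = (1.062×10^-2)(1 − e^(−0.447)) = 3.828×10^-3 A.

I ≈ 3.83 mA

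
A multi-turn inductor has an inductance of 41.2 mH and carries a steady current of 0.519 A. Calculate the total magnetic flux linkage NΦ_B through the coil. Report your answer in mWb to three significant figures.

NΦ_B ≈ 21.4 mWb

From L = NΦ_B/I, the flux linkage is NΦ_B = LI.
NΦ_B = (4.120×10^-2 H)(0.519 A) = 2.138×10^-2 Wb.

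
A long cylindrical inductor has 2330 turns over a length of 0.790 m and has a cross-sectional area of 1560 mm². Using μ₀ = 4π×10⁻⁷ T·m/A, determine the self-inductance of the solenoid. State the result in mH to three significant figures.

A = 1560 mm² = 1.560×10^-3 m².
For a long solenoid, L = μ₀N²A/ℓ.
L = (4π×10⁻⁷)(2330)²(1.560×10^-3)/(0.79 m) = 1.347×10^-2 H.

L ≈ 13.5 mH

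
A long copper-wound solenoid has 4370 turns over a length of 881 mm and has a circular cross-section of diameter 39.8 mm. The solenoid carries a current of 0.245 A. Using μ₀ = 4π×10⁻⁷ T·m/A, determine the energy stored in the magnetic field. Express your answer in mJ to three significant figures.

A = π(d/2)² = π(1.990×10^-2 m)² = 1.244×10^-3 m².
L = μ₀N²A/ℓ = (4π×10⁻⁷)(4370)²(1.244×10^-3)/(0.881) = 3.389×10^-2 H.
U = ½LI² = ½(3.389×10^-2)(0.245)² = 1.017×10^-3 J.

U ≈ 1.02 mJ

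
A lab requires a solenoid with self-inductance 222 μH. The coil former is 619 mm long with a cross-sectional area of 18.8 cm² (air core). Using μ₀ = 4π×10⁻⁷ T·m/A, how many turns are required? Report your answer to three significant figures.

N ≈ 241 turns

A = 18.8 cm² = 1.880×10^-3 m².
From L = μ₀N²A/ℓ, N = √(Lℓ / (μ₀A)).
N = √[(2.220×10^-4)(0.619) / ((4π×10⁻⁷)×1.880×10^-3)] = √(5.817×10^4) ≈ 241.2.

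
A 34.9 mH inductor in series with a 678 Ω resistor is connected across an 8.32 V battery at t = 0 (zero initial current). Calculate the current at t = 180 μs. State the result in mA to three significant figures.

τ = L/R = 3.490×10^-2/678 = 5.147×10^-5 s; final current I_∞ = ε/R = 8.32/678 = 1.227×10^-2 A.
I(t) = I_∞(1 − e^(−t/τ)) with t/τ = 3.497.
I = (1.227×10^-2)(1 − e^(−3.497)) = 1.190×10^-2 A.

I ≈ 11.9 mA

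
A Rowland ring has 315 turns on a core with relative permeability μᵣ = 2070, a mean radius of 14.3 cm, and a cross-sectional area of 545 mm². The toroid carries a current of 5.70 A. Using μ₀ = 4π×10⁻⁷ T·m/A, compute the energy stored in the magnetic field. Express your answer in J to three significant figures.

L = μ₀μᵣN²A/(2πR) = (4π×10⁻⁷)(2070)(315)²(5.450×10^-4)/(2π×0.143) = 0.1566 H.
U = ½LI² = ½(0.1566)(5.70)² = 2.543 J.

U ≈ 2.54 J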